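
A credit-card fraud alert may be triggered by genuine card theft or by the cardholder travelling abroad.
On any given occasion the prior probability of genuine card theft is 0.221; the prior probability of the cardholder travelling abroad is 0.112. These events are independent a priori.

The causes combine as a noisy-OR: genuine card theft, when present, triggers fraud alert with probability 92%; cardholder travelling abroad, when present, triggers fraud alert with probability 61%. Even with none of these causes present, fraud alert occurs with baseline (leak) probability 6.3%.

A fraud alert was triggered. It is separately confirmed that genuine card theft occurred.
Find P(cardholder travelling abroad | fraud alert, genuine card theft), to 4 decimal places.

Under noisy-OR, P(fraud alert | causes) = 1 − (1−0.063)·∏(1−qᵢ) over the active causes.
For the numerator, keep only cardholder travelling abroad=true terms: 0.970766·0.112 = 0.108726
Denominator P(fraud alert | genuine card theft): 0.92504·0.888 + 0.970766·0.112 = 0.930162
P(cardholder travelling abroad | fraud alert, genuine card theft) = 0.108726/0.930162 ≈ 0.1169

P(cardholder travelling abroad | fraud alert, genuine card theft) ≈ 0.1169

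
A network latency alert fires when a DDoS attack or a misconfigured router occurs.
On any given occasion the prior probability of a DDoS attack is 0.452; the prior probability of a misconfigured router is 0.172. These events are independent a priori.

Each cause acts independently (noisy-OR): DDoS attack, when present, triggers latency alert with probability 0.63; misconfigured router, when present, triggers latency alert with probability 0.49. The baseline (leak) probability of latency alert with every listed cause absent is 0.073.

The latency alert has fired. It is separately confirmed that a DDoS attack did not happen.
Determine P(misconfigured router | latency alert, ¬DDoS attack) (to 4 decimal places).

P(misconfigured router | latency alert, ¬DDoS attack) ≈ 0.6000

Under noisy-OR, P(latency alert | causes) = 1 − (1−0.073)·∏(1−qᵢ) over the active causes.
By total probability over both values of misconfigured router:
  P(latency alert | ¬DDoS attack) = 0.073*0.828 + 0.52723*0.172
        = 0.060444 + 0.090684 = 0.151128
The terms with misconfigured router present sum to 0.090684, so
  P(misconfigured router | latency alert, ¬DDoS attack) = 0.090684 / 0.151128 ≈ 0.6000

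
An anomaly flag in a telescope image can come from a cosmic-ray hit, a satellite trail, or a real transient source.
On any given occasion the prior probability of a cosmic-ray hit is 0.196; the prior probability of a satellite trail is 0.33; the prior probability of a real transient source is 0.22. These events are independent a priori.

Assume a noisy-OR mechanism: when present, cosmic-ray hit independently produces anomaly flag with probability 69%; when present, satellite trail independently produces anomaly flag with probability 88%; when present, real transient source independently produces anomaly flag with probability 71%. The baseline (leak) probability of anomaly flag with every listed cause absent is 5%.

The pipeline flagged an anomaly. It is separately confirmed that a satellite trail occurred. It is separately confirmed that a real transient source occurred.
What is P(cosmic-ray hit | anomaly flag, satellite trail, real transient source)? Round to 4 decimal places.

Under noisy-OR, P(anomaly flag | causes) = 1 − (1−0.05)·∏(1−qᵢ) over the active causes.
By total probability over both values of cosmic-ray hit:
  P(anomaly flag | satellite trail, real transient source) = 0.96694*0.804 + 0.989751*0.196
        = 0.777420 + 0.193991 = 0.971411
Configurations with cosmic-ray hit contribute 0.193991, so
  P(cosmic-ray hit | anomaly flag, satellite trail, real transient source) = 0.193991 / 0.971411 ≈ 0.1997

P(cosmic-ray hit | anomaly flag, satellite trail, real transient source) ≈ 0.1997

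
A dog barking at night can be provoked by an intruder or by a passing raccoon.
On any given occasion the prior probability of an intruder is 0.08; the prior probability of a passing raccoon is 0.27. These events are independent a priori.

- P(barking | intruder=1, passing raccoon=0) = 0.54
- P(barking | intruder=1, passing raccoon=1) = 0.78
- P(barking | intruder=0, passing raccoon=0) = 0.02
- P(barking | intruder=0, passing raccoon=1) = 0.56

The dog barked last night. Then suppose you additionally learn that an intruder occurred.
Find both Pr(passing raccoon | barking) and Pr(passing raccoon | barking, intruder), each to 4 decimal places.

Pr(passing raccoon | barking) ≈ 0.7762; Pr(passing raccoon | barking, intruder) ≈ 0.3482

P(barking) = 0.02*0.92*0.73 + 0.56*0.92*0.27 + 0.54*0.08*0.73 + 0.78*0.08*0.27 = 0.013432 + 0.139104 + 0.031536 + 0.016848 = 0.200920
Restricting to configurations with passing raccoon present: 0.139104 + 0.016848 = 0.155952.
So P(passing raccoon | barking) = 0.155952/0.200920 ≈ 0.7762.

With the extra evidence:
Enumerate both values of passing raccoon and weight by the priors:
  P(barking | intruder) = 0.54×0.73 + 0.78×0.27
        = 0.394200 + 0.210600 = 0.604800
Configurations with passing raccoon contribute 0.210600, so
  P(passing raccoon | barking, intruder) = 0.210600 / 0.604800 ≈ 0.3482
This is intercausal reasoning (explaining away): once intruder accounts for the barking, passing raccoon becomes less likely.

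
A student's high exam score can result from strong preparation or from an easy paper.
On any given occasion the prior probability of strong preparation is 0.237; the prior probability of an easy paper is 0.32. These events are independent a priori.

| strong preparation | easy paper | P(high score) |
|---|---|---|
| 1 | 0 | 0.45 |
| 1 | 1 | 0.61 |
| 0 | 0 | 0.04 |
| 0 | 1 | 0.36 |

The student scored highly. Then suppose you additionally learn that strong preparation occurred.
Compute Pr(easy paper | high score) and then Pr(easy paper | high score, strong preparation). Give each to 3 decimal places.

Pr(easy paper | high score) ≈ 0.590; Pr(easy paper | high score, strong preparation) ≈ 0.389

Sum P(high score|·) weighted by the priors over the 4 (strong preparation, easy paper) configurations:
  P(high score) = 0.04*0.763*0.68 + 0.36*0.763*0.32 + 0.45*0.237*0.68 + 0.61*0.237*0.32
        = 0.020754 + 0.087898 + 0.072522 + 0.046262 = 0.227436
Keeping only the easy paper-present terms gives 0.134160, so
  P(easy paper | high score) = 0.134160 / 0.227436 ≈ 0.590

Now also conditioning on strong preparation=true:
For the numerator, keep only easy paper=true terms: 0.61·0.32 = 0.195200
Normalizer over all consistent configurations: 0.45·0.68 + 0.61·0.32 = 0.501200
P(easy paper | high score, strong preparation) = 0.195200/0.501200 ≈ 0.389
Conditioning on strong preparation lowers the posterior on easy paper: the classic explaining-away effect in a common-effect structure.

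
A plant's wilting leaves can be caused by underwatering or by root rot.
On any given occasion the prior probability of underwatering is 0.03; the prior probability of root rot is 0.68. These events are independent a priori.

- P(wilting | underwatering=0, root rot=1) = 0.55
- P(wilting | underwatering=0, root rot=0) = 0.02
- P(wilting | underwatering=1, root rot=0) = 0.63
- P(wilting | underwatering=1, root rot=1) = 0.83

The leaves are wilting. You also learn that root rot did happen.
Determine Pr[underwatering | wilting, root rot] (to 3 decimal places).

Pr[underwatering | wilting, root rot] ≈ 0.045

P(wilting | root rot) = 0.55×0.97 + 0.83×0.03 = 0.533500 + 0.024900 = 0.558400
Restricting to configurations with underwatering present: 0.83×0.03 = 0.024900.
P(underwatering | wilting, root rot) = 0.024900 / 0.558400 ≈ 0.045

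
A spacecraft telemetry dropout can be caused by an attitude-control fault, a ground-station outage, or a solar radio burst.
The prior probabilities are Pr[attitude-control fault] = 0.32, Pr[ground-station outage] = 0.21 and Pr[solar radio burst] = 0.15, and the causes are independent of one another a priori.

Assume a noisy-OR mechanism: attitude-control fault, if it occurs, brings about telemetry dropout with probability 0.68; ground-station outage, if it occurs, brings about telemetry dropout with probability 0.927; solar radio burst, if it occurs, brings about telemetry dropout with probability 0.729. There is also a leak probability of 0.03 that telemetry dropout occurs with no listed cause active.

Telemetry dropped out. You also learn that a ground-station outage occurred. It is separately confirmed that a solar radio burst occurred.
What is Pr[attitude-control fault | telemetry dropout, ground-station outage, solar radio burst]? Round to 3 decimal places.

Under noisy-OR, P(telemetry dropout | causes) = 1 − (1−0.03)·∏(1−qᵢ) over the active causes.
P(telemetry dropout | ground-station outage, solar radio burst) = 0.98081·0.68 + 0.993859·0.32 = 0.666951 + 0.318035 = 0.984986
Of this, 0.318035 comes from 0.993859·0.32 (the attitude-control fault=true cases).
Hence the posterior is 0.318035/0.984986 ≈ 0.323.

Pr[attitude-control fault | telemetry dropout, ground-station outage, solar radio burst] ≈ 0.323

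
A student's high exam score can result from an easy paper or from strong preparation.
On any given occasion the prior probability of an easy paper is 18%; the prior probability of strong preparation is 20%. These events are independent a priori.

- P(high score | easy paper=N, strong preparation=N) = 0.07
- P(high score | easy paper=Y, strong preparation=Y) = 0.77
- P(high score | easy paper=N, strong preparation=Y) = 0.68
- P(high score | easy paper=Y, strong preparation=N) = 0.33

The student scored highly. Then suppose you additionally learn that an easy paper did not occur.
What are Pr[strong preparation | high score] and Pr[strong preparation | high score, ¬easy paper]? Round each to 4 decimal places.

Sum P(high score|·) weighted by the priors over the 4 (easy paper, strong preparation) configurations:
  P(high score) = 0.07·0.82·0.8 + 0.68·0.82·0.2 + 0.33·0.18·0.8 + 0.77·0.18·0.2
        = 0.045920 + 0.111520 + 0.047520 + 0.027720 = 0.232680
Keeping only the strong preparation-present terms gives 0.139240, so
  P(strong preparation | high score) = 0.139240 / 0.232680 ≈ 0.5984

With the extra evidence:
P(high score | ¬easy paper) = 0.07*0.8 + 0.68*0.2 = 0.056000 + 0.136000 = 0.192000
The strong preparation-present share is 0.68*0.2 = 0.136000.
P(strong preparation | high score, ¬easy paper) = 0.136000 / 0.192000 ≈ 0.7083

Pr[strong preparation | high score] ≈ 0.5984; Pr[strong preparation | high score, ¬easy paper] ≈ 0.7083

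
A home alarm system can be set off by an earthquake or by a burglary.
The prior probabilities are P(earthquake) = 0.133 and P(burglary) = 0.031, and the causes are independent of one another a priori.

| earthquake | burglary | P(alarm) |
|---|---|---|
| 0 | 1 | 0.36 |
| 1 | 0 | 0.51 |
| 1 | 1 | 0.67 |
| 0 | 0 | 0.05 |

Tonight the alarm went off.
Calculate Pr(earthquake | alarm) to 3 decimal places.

Pr(earthquake | alarm) ≈ 0.570

By total probability over the 4 (earthquake, burglary) configurations:
  P(alarm) = 0.05*0.867*0.969 + 0.36*0.867*0.031 + 0.51*0.133*0.969 + 0.67*0.133*0.031
        = 0.042006 + 0.009676 + 0.065727 + 0.002762 = 0.120171
Keeping only the earthquake-present terms gives 0.068489, so
  P(earthquake | alarm) = 0.068489 / 0.120171 ≈ 0.570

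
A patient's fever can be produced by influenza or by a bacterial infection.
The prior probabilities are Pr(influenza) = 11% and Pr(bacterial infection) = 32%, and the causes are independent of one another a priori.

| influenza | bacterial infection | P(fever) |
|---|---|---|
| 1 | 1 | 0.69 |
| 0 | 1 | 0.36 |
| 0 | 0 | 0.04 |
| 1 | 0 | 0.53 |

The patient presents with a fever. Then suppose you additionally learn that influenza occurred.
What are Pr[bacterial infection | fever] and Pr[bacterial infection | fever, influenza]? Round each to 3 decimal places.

P(fever) = 0.04*0.89*0.68 + 0.36*0.89*0.32 + 0.53*0.11*0.68 + 0.69*0.11*0.32 = 0.024208 + 0.102528 + 0.039644 + 0.024288 = 0.190668
Restricting to configurations with bacterial infection present: 0.102528 + 0.024288 = 0.126816.
P(bacterial infection | fever) = 0.126816 / 0.190668 ≈ 0.665

Now also conditioning on influenza=true:
By total probability over both values of bacterial infection:
  P(fever | influenza) = 0.53·0.68 + 0.69·0.32
        = 0.360400 + 0.220800 = 0.581200
The terms with bacterial infection present sum to 0.220800, so
  P(bacterial infection | fever, influenza) = 0.220800 / 0.581200 ≈ 0.380

Pr[bacterial infection | fever] ≈ 0.665; Pr[bacterial infection | fever, influenza] ≈ 0.380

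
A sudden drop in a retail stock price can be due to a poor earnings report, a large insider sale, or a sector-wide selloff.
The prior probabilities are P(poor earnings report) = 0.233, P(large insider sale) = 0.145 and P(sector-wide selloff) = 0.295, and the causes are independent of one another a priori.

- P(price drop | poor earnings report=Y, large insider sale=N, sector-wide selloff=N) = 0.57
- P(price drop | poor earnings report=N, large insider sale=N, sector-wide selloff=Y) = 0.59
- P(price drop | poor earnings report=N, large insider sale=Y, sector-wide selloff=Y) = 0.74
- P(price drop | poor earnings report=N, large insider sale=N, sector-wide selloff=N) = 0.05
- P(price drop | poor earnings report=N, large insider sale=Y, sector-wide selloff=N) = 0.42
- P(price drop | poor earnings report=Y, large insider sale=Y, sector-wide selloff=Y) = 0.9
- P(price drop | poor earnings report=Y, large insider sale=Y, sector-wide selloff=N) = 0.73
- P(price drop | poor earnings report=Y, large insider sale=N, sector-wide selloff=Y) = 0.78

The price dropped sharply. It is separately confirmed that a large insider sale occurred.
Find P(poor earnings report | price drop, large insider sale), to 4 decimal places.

Enumerate the 4 (poor earnings report, sector-wide selloff) configurations and weight by the priors:
  P(price drop | large insider sale) = 0.42×0.767×0.705 + 0.74×0.767×0.295 + 0.73×0.233×0.705 + 0.9×0.233×0.295
        = 0.227109 + 0.167436 + 0.119913 + 0.061862 = 0.576320
The terms with poor earnings report present sum to 0.181775, so
  P(poor earnings report | price drop, large insider sale) = 0.181775 / 0.576320 ≈ 0.3154

P(poor earnings report | price drop, large insider sale) ≈ 0.3154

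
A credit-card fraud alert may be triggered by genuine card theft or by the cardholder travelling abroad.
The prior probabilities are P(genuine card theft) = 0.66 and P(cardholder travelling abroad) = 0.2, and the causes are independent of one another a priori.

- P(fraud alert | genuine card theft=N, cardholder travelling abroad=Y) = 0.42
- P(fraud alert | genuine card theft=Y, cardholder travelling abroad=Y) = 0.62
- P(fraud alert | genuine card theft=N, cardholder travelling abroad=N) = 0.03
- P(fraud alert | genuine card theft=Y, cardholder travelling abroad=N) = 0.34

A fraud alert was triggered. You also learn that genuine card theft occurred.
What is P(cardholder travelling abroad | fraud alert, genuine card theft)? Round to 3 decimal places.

P(fraud alert | genuine card theft) = 0.34*0.8 + 0.62*0.2 = 0.272000 + 0.124000 = 0.396000
The cardholder travelling abroad-present share is 0.62*0.2 = 0.124000.
Hence the posterior is 0.124000/0.396000 ≈ 0.313.

P(cardholder travelling abroad | fraud alert, genuine card theft) ≈ 0.313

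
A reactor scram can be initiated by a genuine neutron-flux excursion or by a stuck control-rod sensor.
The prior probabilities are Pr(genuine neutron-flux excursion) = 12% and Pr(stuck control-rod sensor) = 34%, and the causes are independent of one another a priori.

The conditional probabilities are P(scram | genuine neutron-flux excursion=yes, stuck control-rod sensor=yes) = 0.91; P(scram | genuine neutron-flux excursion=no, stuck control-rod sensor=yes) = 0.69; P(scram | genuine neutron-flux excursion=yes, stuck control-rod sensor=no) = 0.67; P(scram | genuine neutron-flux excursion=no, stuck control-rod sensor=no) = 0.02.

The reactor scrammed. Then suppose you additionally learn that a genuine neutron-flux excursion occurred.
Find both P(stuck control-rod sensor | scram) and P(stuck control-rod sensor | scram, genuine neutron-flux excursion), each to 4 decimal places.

P(stuck control-rod sensor | scram) ≈ 0.7902; P(stuck control-rod sensor | scram, genuine neutron-flux excursion) ≈ 0.4117

Numerator (weight on configurations with stuck control-rod sensor): 0.206448 + 0.037128 = 0.243576
Normalizer over all consistent configurations: 0.02*0.88*0.66 + 0.69*0.88*0.34 + 0.67*0.12*0.66 + 0.91*0.12*0.34 = 0.308256
Posterior = 0.243576 / 0.308256 ≈ 0.7902

Now also conditioning on genuine neutron-flux excursion=true:
P(scram | genuine neutron-flux excursion) = 0.67×0.66 + 0.91×0.34 = 0.442200 + 0.309400 = 0.751600
Of this, 0.309400 comes from 0.91×0.34 (the stuck control-rod sensor=true cases).
So P(stuck control-rod sensor | scram, genuine neutron-flux excursion) = 0.309400/0.751600 ≈ 0.4117.
This is intercausal reasoning (explaining away): once genuine neutron-flux excursion accounts for the scram, stuck control-rod sensor becomes less likely.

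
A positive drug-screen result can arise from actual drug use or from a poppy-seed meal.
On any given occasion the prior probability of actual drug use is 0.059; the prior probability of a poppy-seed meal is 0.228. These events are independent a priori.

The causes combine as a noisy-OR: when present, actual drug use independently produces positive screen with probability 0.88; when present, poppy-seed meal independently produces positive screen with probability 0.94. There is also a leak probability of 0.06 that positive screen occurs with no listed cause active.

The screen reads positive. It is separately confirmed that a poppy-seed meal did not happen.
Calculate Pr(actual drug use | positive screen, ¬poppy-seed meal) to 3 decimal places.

Under noisy-OR, P(positive screen | causes) = 1 − (1−0.06)·∏(1−qᵢ) over the active causes.
Sum P(positive screen|·) weighted by the priors over both values of actual drug use:
  P(positive screen | ¬poppy-seed meal) = 0.06·0.941 + 0.8872·0.059
        = 0.056460 + 0.052345 = 0.108805
Keeping only the actual drug use-present terms gives 0.052345, so
  P(actual drug use | positive screen, ¬poppy-seed meal) = 0.052345 / 0.108805 ≈ 0.481

Pr(actual drug use | positive screen, ¬poppy-seed meal) ≈ 0.481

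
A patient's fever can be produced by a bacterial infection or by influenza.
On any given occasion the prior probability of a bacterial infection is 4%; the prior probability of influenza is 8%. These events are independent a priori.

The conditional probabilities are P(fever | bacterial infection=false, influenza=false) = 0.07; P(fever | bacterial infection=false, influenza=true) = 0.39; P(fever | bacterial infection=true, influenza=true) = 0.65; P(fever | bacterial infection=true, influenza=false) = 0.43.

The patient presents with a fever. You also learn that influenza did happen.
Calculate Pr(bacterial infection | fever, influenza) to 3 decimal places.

Pr(bacterial infection | fever, influenza) ≈ 0.065

Enumerate both values of bacterial infection and weight by the priors:
  P(fever | influenza) = 0.39×0.96 + 0.65×0.04
        = 0.374400 + 0.026000 = 0.400400
Keeping only the bacterial infection-present terms gives 0.026000, so
  P(bacterial infection | fever, influenza) = 0.026000 / 0.400400 ≈ 0.065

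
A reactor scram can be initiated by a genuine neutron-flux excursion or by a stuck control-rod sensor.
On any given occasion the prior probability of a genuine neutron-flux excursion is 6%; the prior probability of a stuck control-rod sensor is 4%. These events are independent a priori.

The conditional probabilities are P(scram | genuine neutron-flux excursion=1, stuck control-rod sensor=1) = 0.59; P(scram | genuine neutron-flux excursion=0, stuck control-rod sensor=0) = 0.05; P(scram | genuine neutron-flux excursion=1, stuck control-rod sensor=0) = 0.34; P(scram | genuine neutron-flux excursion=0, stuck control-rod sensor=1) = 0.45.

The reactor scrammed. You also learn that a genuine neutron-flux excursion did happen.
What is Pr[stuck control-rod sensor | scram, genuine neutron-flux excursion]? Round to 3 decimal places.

Weight on stuck control-rod sensor=true, given the evidence: 0.59·0.04 = 0.023600
The normalizing constant is 0.34·0.96 + 0.59·0.04 = 0.350000
P(stuck control-rod sensor | scram, genuine neutron-flux excursion) = 0.023600/0.350000 ≈ 0.067

Pr[stuck control-rod sensor | scram, genuine neutron-flux excursion] ≈ 0.067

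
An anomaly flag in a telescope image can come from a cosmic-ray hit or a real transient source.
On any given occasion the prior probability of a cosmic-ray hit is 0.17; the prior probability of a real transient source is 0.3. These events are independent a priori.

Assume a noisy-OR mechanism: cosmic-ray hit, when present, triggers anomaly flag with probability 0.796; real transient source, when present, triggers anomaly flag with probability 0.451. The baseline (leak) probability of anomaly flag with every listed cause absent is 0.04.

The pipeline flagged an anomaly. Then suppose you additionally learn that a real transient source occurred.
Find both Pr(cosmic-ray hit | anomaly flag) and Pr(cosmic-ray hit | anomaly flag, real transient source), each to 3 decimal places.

Under noisy-OR, P(anomaly flag | causes) = 1 − (1−0.04)·∏(1−qᵢ) over the active causes.
Sum P(anomaly flag|·) weighted by the priors over the 4 (cosmic-ray hit, real transient source) configurations:
  P(anomaly flag) = 0.04*0.83*0.7 + 0.47296*0.83*0.3 + 0.80416*0.17*0.7 + 0.892484*0.17*0.3
        = 0.023240 + 0.117767 + 0.095695 + 0.045517 = 0.282219
Configurations with cosmic-ray hit contribute 0.141212, so
  P(cosmic-ray hit | anomaly flag) = 0.141212 / 0.282219 ≈ 0.500

With the extra evidence:
By total probability over both values of cosmic-ray hit:
  P(anomaly flag | real transient source) = 0.47296×0.83 + 0.892484×0.17
        = 0.392557 + 0.151722 = 0.544279
Configurations with cosmic-ray hit contribute 0.151722, so
  P(cosmic-ray hit | anomaly flag, real transient source) = 0.151722 / 0.544279 ≈ 0.279
Conditioning on real transient source lowers the posterior on cosmic-ray hit: the classic explaining-away effect in a common-effect structure.

Pr(cosmic-ray hit | anomaly flag) ≈ 0.500; Pr(cosmic-ray hit | anomaly flag, real transient source) ≈ 0.279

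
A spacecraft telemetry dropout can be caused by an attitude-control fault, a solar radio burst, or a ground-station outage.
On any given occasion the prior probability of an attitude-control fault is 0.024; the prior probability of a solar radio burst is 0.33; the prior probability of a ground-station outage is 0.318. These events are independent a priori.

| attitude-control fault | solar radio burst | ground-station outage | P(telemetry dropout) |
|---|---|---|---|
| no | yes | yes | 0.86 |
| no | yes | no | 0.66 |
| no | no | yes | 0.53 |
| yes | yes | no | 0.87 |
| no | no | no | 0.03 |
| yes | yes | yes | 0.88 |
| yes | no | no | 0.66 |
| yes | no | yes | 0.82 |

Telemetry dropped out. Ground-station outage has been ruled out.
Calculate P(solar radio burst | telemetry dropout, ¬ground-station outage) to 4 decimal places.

P(telemetry dropout | ¬ground-station outage) = 0.03·0.976·0.67 + 0.66·0.976·0.33 + 0.66·0.024·0.67 + 0.87·0.024·0.33 = 0.019618 + 0.212573 + 0.010613 + 0.006890 = 0.249694
Restricting to configurations with solar radio burst present: 0.212573 + 0.006890 = 0.219463.
P(solar radio burst | telemetry dropout, ¬ground-station outage) = 0.219463 / 0.249694 ≈ 0.8789

P(solar radio burst | telemetry dropout, ¬ground-station outage) ≈ 0.8789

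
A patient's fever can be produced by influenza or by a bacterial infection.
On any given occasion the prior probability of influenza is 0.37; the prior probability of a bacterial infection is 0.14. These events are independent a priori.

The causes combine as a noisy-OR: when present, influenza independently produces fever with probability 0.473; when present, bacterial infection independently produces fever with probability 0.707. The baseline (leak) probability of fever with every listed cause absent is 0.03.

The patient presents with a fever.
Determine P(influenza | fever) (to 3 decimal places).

Under noisy-OR, P(fever | causes) = 1 − (1−0.03)·∏(1−qᵢ) over the active causes.
Numerator (weight on configurations with influenza): 0.155539 + 0.044041 = 0.199580
Denominator P(fever): 0.03×0.63×0.86 + 0.71579×0.63×0.14 + 0.48881×0.37×0.86 + 0.850221×0.37×0.14 = 0.278967
P(influenza | fever) = 0.199580/0.278967 ≈ 0.715

P(influenza | fever) ≈ 0.715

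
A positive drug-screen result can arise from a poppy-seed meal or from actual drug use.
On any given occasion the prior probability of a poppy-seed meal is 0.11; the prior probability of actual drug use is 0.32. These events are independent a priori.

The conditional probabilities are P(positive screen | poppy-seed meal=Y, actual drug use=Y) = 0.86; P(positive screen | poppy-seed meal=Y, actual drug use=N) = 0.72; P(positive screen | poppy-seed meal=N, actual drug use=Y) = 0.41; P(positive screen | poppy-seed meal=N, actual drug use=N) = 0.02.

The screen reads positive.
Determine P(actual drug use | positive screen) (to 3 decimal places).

Sum P(positive screen|·) weighted by the priors over the 4 (poppy-seed meal, actual drug use) configurations:
  P(positive screen) = 0.02·0.89·0.68 + 0.41·0.89·0.32 + 0.72·0.11·0.68 + 0.86·0.11·0.32
        = 0.012104 + 0.116768 + 0.053856 + 0.030272 = 0.213000
Keeping only the actual drug use-present terms gives 0.147040, so
  P(actual drug use | positive screen) = 0.147040 / 0.213000 ≈ 0.690

P(actual drug use | positive screen) ≈ 0.690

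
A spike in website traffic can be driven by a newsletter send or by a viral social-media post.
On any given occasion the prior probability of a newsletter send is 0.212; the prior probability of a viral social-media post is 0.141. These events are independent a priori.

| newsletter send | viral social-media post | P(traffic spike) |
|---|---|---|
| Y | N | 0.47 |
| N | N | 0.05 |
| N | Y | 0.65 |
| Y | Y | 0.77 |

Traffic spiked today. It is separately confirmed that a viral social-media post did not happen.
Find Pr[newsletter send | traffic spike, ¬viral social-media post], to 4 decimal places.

Pr[newsletter send | traffic spike, ¬viral social-media post] ≈ 0.7166

Weight on newsletter send=true, given the evidence: 0.47*0.212 = 0.099640
Denominator P(traffic spike | ¬viral social-media post): 0.05*0.788 + 0.47*0.212 = 0.139040
P(newsletter send | traffic spike, ¬viral social-media post) = 0.099640/0.139040 ≈ 0.7166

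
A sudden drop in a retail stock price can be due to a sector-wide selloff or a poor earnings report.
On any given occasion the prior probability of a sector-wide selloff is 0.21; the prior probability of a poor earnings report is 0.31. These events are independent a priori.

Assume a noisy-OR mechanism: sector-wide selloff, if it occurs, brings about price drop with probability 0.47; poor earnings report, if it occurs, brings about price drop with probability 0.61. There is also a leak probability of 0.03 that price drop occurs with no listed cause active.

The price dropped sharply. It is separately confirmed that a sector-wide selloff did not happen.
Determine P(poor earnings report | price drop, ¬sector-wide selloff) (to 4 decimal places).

Under noisy-OR, P(price drop | causes) = 1 − (1−0.03)·∏(1−qᵢ) over the active causes.
By total probability over both values of poor earnings report:
  P(price drop | ¬sector-wide selloff) = 0.03·0.69 + 0.6217·0.31
        = 0.020700 + 0.192727 = 0.213427
Configurations with poor earnings report contribute 0.192727, so
  P(poor earnings report | price drop, ¬sector-wide selloff) = 0.192727 / 0.213427 ≈ 0.9030

P(poor earnings report | price drop, ¬sector-wide selloff) ≈ 0.9030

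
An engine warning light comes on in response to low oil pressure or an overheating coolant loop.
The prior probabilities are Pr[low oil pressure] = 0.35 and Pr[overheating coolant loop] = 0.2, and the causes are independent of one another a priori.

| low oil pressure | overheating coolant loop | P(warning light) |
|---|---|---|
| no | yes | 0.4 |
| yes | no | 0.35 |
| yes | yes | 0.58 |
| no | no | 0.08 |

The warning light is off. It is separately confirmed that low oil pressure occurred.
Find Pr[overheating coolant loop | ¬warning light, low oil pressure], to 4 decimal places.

Pr[overheating coolant loop | ¬warning light, low oil pressure] ≈ 0.1391

Sum P(¬warning light|·) weighted by the priors over both values of overheating coolant loop:
  P(¬warning light | low oil pressure) = 0.65*0.8 + 0.42*0.2
        = 0.520000 + 0.084000 = 0.604000
The terms with overheating coolant loop present sum to 0.084000, so
  P(overheating coolant loop | ¬warning light, low oil pressure) = 0.084000 / 0.604000 ≈ 0.1391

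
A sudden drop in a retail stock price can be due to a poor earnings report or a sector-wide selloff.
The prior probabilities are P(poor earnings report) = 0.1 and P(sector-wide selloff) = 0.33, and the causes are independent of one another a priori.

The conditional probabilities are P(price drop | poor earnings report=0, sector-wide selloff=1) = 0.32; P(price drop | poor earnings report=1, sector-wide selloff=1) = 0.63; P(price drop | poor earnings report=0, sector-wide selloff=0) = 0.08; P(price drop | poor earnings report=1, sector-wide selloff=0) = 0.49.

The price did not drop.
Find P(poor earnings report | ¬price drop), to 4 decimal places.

Enumerate the 4 (poor earnings report, sector-wide selloff) configurations and weight by the priors:
  P(¬price drop) = 0.92*0.9*0.67 + 0.68*0.9*0.33 + 0.51*0.1*0.67 + 0.37*0.1*0.33
        = 0.554760 + 0.201960 + 0.034170 + 0.012210 = 0.803100
Keeping only the poor earnings report-present terms gives 0.046380, so
  P(poor earnings report | ¬price drop) = 0.046380 / 0.803100 ≈ 0.0578

P(poor earnings report | ¬price drop) ≈ 0.0578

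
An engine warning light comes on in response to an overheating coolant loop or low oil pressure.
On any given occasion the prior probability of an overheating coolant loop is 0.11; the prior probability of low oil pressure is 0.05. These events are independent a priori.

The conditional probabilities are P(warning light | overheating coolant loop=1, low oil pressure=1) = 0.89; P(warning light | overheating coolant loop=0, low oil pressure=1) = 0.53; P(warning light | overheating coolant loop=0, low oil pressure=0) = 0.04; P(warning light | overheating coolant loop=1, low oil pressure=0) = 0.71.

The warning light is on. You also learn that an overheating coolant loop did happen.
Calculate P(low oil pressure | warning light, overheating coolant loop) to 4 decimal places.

P(low oil pressure | warning light, overheating coolant loop) ≈ 0.0619

Sum P(warning light|·) weighted by the priors over both values of low oil pressure:
  P(warning light | overheating coolant loop) = 0.71*0.95 + 0.89*0.05
        = 0.674500 + 0.044500 = 0.719000
The terms with low oil pressure present sum to 0.044500, so
  P(low oil pressure | warning light, overheating coolant loop) = 0.044500 / 0.719000 ≈ 0.0619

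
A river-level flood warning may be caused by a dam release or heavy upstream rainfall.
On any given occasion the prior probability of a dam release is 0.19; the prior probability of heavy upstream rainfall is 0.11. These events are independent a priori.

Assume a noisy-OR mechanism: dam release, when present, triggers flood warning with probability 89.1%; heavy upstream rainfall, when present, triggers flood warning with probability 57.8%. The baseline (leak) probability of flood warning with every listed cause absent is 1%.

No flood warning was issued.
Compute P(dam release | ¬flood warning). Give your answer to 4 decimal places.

Under noisy-OR, P(flood warning | causes) = 1 − (1−0.01)·∏(1−qᵢ) over the active causes.
For the numerator, keep only dam release=true terms: 0.018248 + 0.000952 = 0.019200
Denominator P(¬flood warning): 0.99*0.81*0.89 + 0.41778*0.81*0.11 + 0.10791*0.19*0.89 + 0.045538*0.19*0.11 = 0.770115
P(dam release | ¬flood warning) = 0.019200/0.770115 ≈ 0.0249

P(dam release | ¬flood warning) ≈ 0.0249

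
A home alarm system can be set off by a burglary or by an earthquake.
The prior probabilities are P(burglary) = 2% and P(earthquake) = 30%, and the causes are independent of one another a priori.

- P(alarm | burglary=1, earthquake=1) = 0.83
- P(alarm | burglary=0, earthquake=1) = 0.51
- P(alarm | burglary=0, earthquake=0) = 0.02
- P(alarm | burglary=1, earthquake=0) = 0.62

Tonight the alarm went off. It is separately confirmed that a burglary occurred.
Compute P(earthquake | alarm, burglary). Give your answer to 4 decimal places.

P(alarm | burglary) = 0.62×0.7 + 0.83×0.3 = 0.434000 + 0.249000 = 0.683000
The earthquake-present share is 0.83×0.3 = 0.249000.
P(earthquake | alarm, burglary) = 0.249000 / 0.683000 ≈ 0.3646

P(earthquake | alarm, burglary) ≈ 0.3646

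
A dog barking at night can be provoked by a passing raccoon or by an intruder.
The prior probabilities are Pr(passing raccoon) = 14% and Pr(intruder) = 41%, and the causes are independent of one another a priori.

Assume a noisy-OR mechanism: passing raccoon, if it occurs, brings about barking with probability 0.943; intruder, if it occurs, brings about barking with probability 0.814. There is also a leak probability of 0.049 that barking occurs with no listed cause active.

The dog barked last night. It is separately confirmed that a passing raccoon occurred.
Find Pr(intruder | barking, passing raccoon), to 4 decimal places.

Under noisy-OR, P(barking | causes) = 1 − (1−0.049)·∏(1−qᵢ) over the active causes.
P(barking | passing raccoon) = 0.945793*0.59 + 0.989917*0.41 = 0.558018 + 0.405866 = 0.963884
Restricting to configurations with intruder present: 0.989917*0.41 = 0.405866.
Hence the posterior is 0.405866/0.963884 ≈ 0.4211.

Pr(intruder | barking, passing raccoon) ≈ 0.4211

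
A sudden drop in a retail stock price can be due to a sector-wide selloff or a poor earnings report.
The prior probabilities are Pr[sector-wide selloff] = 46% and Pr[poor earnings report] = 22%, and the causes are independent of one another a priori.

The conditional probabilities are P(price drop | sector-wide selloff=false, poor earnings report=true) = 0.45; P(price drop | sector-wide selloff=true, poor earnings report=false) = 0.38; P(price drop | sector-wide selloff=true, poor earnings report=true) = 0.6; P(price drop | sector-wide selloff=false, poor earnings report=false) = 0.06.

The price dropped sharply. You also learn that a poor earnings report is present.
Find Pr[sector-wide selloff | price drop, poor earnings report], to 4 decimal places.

P(price drop | poor earnings report) = 0.45*0.54 + 0.6*0.46 = 0.243000 + 0.276000 = 0.519000
Restricting to configurations with sector-wide selloff present: 0.6*0.46 = 0.276000.
So P(sector-wide selloff | price drop, poor earnings report) = 0.276000/0.519000 ≈ 0.5318.

Pr[sector-wide selloff | price drop, poor earnings report] ≈ 0.5318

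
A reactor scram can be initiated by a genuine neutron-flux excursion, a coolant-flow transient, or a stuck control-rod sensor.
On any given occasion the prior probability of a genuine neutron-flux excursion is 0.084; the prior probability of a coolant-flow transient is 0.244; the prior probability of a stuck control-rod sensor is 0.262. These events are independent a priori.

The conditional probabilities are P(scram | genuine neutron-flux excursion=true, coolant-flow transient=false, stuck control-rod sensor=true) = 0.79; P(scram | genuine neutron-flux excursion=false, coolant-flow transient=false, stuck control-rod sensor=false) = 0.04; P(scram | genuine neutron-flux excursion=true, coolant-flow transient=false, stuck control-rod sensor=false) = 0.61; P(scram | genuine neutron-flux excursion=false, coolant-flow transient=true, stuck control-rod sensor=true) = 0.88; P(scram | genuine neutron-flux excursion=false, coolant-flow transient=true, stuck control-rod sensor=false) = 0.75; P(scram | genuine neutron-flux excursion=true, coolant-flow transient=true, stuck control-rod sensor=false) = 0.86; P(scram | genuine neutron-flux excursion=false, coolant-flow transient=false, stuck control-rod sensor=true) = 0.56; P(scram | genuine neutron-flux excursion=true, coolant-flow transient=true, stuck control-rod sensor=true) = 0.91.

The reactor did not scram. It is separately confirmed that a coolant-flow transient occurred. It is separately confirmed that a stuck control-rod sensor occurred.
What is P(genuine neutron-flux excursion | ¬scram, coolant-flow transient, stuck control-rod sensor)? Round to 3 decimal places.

P(¬scram | coolant-flow transient, stuck control-rod sensor) = 0.12×0.916 + 0.09×0.084 = 0.109920 + 0.007560 = 0.117480
Of this, 0.007560 comes from 0.09×0.084 (the genuine neutron-flux excursion=true cases).
Hence the posterior is 0.007560/0.117480 ≈ 0.064.

P(genuine neutron-flux excursion | ¬scram, coolant-flow transient, stuck control-rod sensor) ≈ 0.064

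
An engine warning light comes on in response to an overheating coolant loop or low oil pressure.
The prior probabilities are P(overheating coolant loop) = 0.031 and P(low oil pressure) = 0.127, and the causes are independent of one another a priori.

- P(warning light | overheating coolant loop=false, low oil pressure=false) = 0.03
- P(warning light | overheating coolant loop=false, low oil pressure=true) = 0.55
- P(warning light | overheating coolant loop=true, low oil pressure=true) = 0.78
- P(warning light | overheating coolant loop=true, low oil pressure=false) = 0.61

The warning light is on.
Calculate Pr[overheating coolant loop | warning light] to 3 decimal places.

Numerator (weight on configurations with overheating coolant loop): 0.016508 + 0.003071 = 0.019579
Normalizer over all consistent configurations: 0.03×0.969×0.873 + 0.55×0.969×0.127 + 0.61×0.031×0.873 + 0.78×0.031×0.127 = 0.112642
Posterior = 0.019579 / 0.112642 ≈ 0.174

Pr[overheating coolant loop | warning light] ≈ 0.174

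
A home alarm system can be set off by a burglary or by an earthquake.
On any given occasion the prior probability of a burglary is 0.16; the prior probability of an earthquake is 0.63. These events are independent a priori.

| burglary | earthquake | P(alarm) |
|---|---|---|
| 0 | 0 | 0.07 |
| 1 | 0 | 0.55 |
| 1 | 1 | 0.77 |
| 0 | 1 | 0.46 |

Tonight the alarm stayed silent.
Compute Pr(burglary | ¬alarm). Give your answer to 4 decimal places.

Pr(burglary | ¬alarm) ≈ 0.0798

Sum P(¬alarm|·) weighted by the priors over the 4 (burglary, earthquake) configurations:
  P(¬alarm) = 0.93·0.84·0.37 + 0.54·0.84·0.63 + 0.45·0.16·0.37 + 0.23·0.16·0.63
        = 0.289044 + 0.285768 + 0.026640 + 0.023184 = 0.624636
Configurations with burglary contribute 0.049824, so
  P(burglary | ¬alarm) = 0.049824 / 0.624636 ≈ 0.0798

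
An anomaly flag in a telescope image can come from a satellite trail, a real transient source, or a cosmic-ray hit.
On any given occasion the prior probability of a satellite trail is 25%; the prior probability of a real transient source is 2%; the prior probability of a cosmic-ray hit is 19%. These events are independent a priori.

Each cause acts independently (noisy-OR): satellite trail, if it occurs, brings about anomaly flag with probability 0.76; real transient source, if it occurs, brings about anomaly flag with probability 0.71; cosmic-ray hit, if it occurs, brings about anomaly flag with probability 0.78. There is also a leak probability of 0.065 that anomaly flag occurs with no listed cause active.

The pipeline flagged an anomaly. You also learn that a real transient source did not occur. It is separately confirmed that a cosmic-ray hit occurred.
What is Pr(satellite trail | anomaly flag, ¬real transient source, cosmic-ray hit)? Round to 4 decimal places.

Pr(satellite trail | anomaly flag, ¬real transient source, cosmic-ray hit) ≈ 0.2852

Under noisy-OR, P(anomaly flag | causes) = 1 − (1−0.065)·∏(1−qᵢ) over the active causes.
P(anomaly flag | ¬real transient source, cosmic-ray hit) = 0.7943·0.75 + 0.950632·0.25 = 0.595725 + 0.237658 = 0.833383
Of this, 0.237658 comes from 0.950632·0.25 (the satellite trail=true cases).
P(satellite trail | anomaly flag, ¬real transient source, cosmic-ray hit) = 0.237658 / 0.833383 ≈ 0.2852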